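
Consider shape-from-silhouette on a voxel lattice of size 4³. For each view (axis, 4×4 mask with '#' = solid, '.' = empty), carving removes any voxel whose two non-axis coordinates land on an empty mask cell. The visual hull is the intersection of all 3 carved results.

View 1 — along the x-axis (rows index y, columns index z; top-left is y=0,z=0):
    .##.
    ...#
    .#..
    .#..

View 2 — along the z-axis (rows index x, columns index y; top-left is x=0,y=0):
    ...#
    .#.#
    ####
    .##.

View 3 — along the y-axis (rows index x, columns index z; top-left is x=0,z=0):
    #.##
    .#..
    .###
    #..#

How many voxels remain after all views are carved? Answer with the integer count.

7 voxels

full grid |V| = 64
  1. axis=0 (YZ plane), |mask|=5  ⇒  voxels=20
  2. axis=2 (XY plane), |mask|=9  ⇒  voxels=10
  3. axis=1 (XZ plane), |mask|=9  ⇒  voxels=7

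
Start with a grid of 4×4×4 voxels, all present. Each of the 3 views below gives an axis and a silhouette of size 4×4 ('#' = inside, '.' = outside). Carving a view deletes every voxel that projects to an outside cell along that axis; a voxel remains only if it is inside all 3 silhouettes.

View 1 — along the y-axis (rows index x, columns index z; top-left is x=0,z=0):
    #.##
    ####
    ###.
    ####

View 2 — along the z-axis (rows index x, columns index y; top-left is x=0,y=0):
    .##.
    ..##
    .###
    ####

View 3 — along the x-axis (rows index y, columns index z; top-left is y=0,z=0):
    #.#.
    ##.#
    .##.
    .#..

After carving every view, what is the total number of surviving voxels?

before carving: 64 voxels (4×4×4)
V1 y: intersect with XZ mask (14 set) -- 56 left
V2 z: intersect with XY mask (11 set) -- 39 left
V3 x: intersect with YZ mask (8 set) -- 19 left

voxel count = 19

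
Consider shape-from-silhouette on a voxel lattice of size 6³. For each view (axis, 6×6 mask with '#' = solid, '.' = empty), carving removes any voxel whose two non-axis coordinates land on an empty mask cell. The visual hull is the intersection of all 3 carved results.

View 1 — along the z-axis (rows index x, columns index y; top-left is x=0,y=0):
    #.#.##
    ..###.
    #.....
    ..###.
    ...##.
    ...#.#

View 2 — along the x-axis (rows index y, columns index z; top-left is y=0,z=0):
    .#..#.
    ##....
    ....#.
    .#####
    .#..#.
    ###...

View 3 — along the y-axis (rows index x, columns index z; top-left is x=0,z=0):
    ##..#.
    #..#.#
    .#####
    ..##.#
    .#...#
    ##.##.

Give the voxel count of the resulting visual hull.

|visual hull| = 22

initial block: 6^3 = 216
carve view 1 (along z, XY-mask fill 15/36): 90 voxels remain
carve view 2 (along x, YZ-mask fill 15/36): 41 voxels remain
carve view 3 (along y, XZ-mask fill 20/36): 22 voxels remain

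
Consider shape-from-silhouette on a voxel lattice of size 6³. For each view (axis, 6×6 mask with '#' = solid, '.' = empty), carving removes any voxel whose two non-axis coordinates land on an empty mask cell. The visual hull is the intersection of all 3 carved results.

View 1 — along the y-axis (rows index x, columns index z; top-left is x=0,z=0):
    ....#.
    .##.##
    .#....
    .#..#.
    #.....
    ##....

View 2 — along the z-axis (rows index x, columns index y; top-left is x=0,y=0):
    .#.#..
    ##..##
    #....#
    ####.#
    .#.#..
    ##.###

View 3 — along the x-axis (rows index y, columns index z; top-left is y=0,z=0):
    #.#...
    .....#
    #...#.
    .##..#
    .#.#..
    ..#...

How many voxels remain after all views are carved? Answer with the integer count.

voxel count = 9

initial block: 6^3 = 216
carve view 1 (along y, XZ-mask fill 11/36): 66 voxels remain
carve view 2 (along z, XY-mask fill 20/36): 42 voxels remain
carve view 3 (along x, YZ-mask fill 11/36): 9 voxels remain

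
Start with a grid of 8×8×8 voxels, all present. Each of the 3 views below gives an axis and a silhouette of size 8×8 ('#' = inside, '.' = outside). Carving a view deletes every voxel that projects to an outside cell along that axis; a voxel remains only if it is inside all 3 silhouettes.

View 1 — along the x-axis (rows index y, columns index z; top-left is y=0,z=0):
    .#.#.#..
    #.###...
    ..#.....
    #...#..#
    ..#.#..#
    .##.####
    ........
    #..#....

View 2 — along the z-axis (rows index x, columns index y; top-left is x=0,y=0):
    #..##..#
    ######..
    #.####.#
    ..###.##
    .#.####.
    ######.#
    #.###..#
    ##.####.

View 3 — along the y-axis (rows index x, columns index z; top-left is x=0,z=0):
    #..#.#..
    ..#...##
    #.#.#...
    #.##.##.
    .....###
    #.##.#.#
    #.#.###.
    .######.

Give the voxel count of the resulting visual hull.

initial block: 8^3 = 512
step 1: project along x, AND mask (22/64) → |grid| = 176
step 2: project along z, AND mask (44/64) → |grid| = 127
step 3: project along y, AND mask (33/64) → |grid| = 67

remaining voxels: 67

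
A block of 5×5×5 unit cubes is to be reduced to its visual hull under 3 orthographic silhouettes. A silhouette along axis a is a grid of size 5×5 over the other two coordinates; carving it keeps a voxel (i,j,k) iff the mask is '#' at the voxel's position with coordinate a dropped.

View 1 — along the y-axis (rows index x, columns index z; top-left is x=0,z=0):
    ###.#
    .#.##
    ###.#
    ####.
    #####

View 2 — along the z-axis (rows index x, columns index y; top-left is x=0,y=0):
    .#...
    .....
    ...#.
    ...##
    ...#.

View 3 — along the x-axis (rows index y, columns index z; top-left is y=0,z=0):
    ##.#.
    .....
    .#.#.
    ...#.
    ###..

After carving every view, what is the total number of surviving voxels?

voxel count = 5

full grid |V| = 125
carve view 1 (along y, XZ-mask fill 20/25): 100 voxels remain
carve view 2 (along z, XY-mask fill 5/25): 21 voxels remain
carve view 3 (along x, YZ-mask fill 9/25): 5 voxels remain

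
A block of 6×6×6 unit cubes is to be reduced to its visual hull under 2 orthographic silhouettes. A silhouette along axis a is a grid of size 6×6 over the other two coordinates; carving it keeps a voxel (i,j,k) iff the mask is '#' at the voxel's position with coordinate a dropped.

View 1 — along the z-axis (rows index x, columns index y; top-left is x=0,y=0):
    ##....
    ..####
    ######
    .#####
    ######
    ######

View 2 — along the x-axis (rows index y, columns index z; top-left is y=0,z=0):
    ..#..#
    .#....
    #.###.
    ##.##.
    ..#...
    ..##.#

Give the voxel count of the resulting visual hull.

full grid |V| = 216
carve view 1 (along z, XY-mask fill 29/36): 174 voxels remain
carve view 2 (along x, YZ-mask fill 15/36): 73 voxels remain

remaining voxels: 73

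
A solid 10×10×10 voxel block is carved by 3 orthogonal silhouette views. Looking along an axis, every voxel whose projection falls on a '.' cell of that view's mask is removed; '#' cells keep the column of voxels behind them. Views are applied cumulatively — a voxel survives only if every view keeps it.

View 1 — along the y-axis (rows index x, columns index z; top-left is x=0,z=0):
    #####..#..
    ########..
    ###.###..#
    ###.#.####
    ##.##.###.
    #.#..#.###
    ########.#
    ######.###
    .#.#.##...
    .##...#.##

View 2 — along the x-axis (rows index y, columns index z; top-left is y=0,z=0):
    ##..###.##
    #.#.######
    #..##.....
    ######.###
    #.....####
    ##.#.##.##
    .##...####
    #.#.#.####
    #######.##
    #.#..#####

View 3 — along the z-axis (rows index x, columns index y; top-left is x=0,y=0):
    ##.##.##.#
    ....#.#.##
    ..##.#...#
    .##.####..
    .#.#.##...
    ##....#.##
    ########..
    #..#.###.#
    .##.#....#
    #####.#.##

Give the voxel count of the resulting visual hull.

full grid |V| = 1000
[1] y-view keeps 69 columns → grid now 690
[2] x-view keeps 68 columns → grid now 464
[3] z-view keeps 56 columns → grid now 257

257 voxels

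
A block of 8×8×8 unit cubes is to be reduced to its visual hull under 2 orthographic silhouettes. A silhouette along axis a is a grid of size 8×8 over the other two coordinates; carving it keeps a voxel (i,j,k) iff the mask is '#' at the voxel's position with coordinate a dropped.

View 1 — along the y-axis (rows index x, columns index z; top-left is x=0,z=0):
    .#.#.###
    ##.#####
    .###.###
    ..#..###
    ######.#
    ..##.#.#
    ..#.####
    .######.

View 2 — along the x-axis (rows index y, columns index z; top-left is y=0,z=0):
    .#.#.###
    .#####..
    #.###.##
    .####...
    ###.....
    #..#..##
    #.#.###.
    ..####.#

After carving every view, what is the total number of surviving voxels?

|visual hull| = 204

start: 8×8×8 = 512 voxels
  1. axis=1 (XZ plane), |mask|=44  ⇒  voxels=352
  2. axis=0 (YZ plane), |mask|=37  ⇒  voxels=204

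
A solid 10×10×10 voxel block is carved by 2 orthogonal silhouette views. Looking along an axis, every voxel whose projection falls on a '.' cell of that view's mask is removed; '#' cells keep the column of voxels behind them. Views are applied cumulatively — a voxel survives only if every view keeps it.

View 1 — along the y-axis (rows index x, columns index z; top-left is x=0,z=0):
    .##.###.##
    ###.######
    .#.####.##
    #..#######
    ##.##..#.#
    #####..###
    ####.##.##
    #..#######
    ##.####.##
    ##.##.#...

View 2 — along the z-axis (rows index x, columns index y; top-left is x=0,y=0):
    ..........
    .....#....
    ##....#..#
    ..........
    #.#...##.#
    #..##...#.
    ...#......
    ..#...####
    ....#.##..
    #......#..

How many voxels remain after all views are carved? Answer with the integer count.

start: 10×10×10 = 1000 voxels
V1 y: intersect with XZ mask (74 set) -- 740 left
V2 z: intersect with XY mask (25 set) -- 181 left

remaining voxels: 181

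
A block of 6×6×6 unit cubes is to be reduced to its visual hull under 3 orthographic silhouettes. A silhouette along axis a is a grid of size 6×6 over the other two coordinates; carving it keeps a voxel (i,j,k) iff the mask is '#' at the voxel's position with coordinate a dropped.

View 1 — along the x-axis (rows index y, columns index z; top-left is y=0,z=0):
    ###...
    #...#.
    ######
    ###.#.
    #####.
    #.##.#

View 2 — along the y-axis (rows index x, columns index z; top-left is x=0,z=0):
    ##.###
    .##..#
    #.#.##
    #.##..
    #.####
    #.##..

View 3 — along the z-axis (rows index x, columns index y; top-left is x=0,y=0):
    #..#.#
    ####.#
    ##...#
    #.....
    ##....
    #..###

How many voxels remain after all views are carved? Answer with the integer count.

start: 6×6×6 = 216 voxels
V1 x: intersect with YZ mask (24 set) -- 144 left
V2 y: intersect with XZ mask (23 set) -- 95 left
V3 z: intersect with XY mask (18 set) -- 40 left

remaining voxels: 40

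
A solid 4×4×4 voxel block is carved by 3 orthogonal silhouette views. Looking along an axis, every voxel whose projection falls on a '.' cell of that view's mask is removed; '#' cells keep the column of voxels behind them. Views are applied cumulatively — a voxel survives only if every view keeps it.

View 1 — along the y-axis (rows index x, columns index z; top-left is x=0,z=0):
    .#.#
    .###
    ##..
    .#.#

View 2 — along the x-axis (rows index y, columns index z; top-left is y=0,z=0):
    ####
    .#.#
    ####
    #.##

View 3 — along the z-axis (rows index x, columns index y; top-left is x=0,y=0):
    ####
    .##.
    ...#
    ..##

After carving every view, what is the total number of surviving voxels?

initial block: 4^3 = 64
carve view 1 (along y, XZ-mask fill 9/16): 36 voxels remain
carve view 2 (along x, YZ-mask fill 13/16): 30 voxels remain
carve view 3 (along z, XY-mask fill 9/16): 16 voxels remain

remaining voxels: 16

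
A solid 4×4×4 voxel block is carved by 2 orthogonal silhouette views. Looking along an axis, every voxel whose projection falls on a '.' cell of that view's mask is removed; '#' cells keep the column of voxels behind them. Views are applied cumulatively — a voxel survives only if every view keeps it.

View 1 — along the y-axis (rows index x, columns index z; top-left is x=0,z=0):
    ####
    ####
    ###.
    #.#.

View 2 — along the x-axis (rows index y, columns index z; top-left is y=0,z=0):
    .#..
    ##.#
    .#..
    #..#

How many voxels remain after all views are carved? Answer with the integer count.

full grid |V| = 64
  1. axis=1 (XZ plane), |mask|=13  ⇒  voxels=52
  2. axis=0 (YZ plane), |mask|=7  ⇒  voxels=21

remaining voxels: 21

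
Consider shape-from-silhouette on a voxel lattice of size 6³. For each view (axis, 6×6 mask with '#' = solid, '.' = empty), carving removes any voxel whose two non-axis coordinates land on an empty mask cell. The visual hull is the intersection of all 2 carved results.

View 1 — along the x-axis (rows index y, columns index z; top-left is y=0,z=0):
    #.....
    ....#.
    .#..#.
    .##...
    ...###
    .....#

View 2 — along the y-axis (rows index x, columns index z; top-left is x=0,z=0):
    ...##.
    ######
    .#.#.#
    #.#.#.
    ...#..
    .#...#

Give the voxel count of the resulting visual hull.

voxel count = 29

start: 6×6×6 = 216 voxels
V1 x: intersect with YZ mask (10 set) -- 60 left
V2 y: intersect with XZ mask (17 set) -- 29 left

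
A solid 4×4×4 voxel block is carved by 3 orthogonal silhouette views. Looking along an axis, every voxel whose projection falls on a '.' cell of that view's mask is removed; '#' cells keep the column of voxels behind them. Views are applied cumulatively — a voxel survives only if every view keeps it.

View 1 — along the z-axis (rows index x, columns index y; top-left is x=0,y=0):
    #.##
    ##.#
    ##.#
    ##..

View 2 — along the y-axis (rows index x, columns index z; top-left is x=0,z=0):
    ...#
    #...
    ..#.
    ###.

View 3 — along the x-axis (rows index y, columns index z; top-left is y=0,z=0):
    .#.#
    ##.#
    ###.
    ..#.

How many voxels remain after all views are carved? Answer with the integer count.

remaining voxels: 6

start: 4×4×4 = 64 voxels
V1 z: intersect with XY mask (11 set) -- 44 left
V2 y: intersect with XZ mask (6 set) -- 15 left
V3 x: intersect with YZ mask (9 set) -- 6 left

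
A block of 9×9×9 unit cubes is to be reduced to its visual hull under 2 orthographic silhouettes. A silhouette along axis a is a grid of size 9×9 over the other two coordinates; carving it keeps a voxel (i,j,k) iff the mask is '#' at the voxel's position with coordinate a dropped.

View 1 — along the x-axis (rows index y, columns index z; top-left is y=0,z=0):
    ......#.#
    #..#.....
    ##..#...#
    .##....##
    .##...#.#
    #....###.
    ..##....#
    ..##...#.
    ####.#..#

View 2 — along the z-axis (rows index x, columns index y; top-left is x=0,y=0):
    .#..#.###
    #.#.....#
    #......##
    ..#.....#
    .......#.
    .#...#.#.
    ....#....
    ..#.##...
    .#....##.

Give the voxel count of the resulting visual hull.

voxel count = 87

initial block: 9^3 = 729
step 1: project along x, AND mask (32/81) → |grid| = 288
step 2: project along z, AND mask (24/81) → |grid| = 87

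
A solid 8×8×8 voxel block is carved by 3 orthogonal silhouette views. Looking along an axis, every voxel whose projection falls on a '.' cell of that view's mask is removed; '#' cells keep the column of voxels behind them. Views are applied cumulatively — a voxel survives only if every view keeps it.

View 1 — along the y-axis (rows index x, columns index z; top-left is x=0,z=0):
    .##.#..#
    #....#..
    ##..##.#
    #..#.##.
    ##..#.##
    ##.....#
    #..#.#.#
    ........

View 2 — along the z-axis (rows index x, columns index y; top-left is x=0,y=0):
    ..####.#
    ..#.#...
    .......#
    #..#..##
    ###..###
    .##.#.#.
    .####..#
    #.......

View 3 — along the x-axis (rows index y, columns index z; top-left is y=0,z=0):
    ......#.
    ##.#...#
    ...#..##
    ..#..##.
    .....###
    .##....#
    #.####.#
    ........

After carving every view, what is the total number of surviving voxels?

remaining voxels: 39

start: 8×8×8 = 512 voxels
  1. axis=1 (XZ plane), |mask|=27  ⇒  voxels=216
  2. axis=2 (XY plane), |mask|=28  ⇒  voxels=107
  3. axis=0 (YZ plane), |mask|=23  ⇒  voxels=39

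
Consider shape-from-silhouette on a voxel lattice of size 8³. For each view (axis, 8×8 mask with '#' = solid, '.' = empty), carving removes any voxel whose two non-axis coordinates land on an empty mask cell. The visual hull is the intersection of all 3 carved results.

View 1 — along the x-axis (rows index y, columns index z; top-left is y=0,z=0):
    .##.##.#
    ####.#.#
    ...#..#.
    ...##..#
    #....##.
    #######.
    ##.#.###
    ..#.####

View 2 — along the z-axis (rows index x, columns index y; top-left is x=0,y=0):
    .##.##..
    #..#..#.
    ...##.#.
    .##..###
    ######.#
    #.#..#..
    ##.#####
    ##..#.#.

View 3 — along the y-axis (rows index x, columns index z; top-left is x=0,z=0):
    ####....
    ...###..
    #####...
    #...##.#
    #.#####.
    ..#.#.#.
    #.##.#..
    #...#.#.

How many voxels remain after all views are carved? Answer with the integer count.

initial block: 8^3 = 512
  1. axis=0 (YZ plane), |mask|=37  ⇒  voxels=296
  2. axis=2 (XY plane), |mask|=36  ⇒  voxels=170
  3. axis=1 (XZ plane), |mask|=32  ⇒  voxels=88

voxel count = 88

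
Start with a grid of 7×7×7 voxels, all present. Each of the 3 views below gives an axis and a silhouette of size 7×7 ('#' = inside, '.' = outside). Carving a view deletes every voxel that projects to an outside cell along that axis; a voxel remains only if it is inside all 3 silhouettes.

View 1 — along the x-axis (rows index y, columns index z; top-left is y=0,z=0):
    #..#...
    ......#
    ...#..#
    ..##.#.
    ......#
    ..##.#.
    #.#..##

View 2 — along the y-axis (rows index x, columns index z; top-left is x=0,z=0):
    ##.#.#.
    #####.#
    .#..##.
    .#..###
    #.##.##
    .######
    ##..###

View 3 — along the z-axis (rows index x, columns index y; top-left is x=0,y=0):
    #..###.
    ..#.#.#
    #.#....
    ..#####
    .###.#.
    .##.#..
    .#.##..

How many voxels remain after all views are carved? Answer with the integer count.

full grid |V| = 343
[1] x-view keeps 16 columns → grid now 112
[2] y-view keeps 33 columns → grid now 71
[3] z-view keeps 24 columns → grid now 34

34 voxels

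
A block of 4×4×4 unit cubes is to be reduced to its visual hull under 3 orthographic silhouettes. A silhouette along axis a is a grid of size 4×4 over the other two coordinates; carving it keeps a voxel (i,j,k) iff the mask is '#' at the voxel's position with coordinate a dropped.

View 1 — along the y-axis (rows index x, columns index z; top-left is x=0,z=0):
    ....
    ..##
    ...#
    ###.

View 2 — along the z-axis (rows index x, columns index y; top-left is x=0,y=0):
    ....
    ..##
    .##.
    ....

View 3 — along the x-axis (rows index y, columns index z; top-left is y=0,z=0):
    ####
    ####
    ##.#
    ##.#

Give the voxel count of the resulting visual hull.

start: 4×4×4 = 64 voxels
step 1: project along y, AND mask (6/16) → |grid| = 24
step 2: project along z, AND mask (4/16) → |grid| = 6
step 3: project along x, AND mask (14/16) → |grid| = 4

remaining voxels: 4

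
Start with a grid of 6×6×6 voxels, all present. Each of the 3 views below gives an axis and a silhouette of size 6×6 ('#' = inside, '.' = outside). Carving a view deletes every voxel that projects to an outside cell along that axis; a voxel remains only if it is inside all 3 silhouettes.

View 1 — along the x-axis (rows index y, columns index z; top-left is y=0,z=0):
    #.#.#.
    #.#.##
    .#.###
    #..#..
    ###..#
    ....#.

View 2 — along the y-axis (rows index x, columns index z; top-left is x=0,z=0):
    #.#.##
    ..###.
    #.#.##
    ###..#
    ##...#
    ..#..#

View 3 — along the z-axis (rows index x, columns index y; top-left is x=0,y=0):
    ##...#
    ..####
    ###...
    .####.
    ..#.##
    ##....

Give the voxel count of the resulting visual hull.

40 voxels

initial block: 6^3 = 216
after view 1 [x-axis, 18 of 36 cells solid] → remaining = 108
after view 2 [y-axis, 20 of 36 cells solid] → remaining = 64
after view 3 [z-axis, 19 of 36 cells solid] → remaining = 40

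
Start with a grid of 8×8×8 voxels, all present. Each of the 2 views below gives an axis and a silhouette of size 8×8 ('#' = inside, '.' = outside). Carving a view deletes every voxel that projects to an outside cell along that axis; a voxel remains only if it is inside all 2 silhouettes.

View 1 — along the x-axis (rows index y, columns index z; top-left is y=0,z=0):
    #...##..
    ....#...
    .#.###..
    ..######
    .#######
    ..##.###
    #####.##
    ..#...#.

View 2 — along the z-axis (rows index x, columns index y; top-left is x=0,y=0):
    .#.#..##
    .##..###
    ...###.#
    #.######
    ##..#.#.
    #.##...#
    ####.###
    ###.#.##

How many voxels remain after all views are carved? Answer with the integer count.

full grid |V| = 512
after view 1 [x-axis, 35 of 64 cells solid] → remaining = 280
after view 2 [z-axis, 41 of 64 cells solid] → remaining = 174

|visual hull| = 174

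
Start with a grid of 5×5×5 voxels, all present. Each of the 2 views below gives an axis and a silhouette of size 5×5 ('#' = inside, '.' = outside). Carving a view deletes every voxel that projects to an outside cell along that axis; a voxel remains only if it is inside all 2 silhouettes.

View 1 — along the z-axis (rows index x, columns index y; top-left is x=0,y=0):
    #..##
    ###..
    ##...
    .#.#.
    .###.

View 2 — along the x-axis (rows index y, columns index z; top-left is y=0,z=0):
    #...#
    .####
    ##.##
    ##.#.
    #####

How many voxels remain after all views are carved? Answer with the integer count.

|visual hull| = 44

before carving: 125 voxels (5×5×5)
step 1: project along z, AND mask (13/25) → |grid| = 65
step 2: project along x, AND mask (18/25) → |grid| = 44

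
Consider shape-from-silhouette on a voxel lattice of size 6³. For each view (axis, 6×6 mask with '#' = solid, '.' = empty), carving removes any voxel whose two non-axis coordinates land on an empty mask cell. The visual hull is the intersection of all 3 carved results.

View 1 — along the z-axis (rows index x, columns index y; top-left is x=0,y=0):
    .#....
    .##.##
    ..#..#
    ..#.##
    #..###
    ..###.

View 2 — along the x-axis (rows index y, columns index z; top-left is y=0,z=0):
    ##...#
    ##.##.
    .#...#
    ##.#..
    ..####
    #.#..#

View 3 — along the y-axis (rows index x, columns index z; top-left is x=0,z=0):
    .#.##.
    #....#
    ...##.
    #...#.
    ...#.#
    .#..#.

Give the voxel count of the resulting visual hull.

initial block: 6^3 = 216
step 1: project along z, AND mask (17/36) → |grid| = 102
step 2: project along x, AND mask (19/36) → |grid| = 53
step 3: project along y, AND mask (13/36) → |grid| = 18

|visual hull| = 18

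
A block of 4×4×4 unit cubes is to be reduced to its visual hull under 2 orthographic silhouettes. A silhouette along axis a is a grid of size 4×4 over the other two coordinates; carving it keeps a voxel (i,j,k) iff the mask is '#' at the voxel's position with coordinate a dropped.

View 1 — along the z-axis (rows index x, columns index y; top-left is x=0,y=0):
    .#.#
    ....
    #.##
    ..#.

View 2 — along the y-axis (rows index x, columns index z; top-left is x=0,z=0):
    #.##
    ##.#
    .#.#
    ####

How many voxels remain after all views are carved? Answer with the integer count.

full grid |V| = 64
V1 z: intersect with XY mask (6 set) -- 24 left
V2 y: intersect with XZ mask (12 set) -- 16 left

|visual hull| = 16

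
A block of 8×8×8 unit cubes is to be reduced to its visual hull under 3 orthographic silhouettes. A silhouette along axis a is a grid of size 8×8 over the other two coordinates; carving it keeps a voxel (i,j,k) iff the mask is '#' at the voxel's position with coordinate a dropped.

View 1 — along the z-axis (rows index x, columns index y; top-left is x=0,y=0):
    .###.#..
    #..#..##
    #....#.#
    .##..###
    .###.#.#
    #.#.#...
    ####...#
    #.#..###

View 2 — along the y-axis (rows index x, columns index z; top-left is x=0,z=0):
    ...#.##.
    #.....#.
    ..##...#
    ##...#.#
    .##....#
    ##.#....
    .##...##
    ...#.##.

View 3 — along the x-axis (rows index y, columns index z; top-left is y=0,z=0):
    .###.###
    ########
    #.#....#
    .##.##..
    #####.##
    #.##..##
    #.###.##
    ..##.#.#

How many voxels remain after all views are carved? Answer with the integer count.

initial block: 8^3 = 512
  1. axis=2 (XY plane), |mask|=34  ⇒  voxels=272
  2. axis=1 (XZ plane), |mask|=25  ⇒  voxels=108
  3. axis=0 (YZ plane), |mask|=43  ⇒  voxels=70

70 voxels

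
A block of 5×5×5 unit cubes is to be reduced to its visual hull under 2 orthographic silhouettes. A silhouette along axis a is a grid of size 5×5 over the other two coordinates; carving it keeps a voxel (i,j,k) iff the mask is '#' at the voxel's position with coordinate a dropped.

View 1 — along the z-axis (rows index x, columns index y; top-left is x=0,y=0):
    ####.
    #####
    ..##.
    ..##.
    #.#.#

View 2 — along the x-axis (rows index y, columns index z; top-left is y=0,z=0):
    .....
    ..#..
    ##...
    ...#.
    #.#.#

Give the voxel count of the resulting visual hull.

voxel count = 22

full grid |V| = 125
  1. axis=2 (XY plane), |mask|=16  ⇒  voxels=80
  2. axis=0 (YZ plane), |mask|=7  ⇒  voxels=22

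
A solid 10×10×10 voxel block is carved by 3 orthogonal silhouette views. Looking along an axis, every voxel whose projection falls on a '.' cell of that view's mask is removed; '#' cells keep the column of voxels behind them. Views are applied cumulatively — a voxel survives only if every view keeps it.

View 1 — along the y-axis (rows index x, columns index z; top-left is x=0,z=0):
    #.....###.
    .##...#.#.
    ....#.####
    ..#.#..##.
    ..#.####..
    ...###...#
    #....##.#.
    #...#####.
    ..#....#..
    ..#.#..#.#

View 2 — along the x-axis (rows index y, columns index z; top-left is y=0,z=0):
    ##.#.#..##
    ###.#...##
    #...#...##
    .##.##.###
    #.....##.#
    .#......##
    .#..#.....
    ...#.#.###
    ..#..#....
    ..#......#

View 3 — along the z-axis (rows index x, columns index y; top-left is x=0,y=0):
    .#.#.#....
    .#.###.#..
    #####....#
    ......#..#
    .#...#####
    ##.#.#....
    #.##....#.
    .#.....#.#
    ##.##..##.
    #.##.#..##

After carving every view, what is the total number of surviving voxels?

initial block: 10^3 = 1000
step 1: project along y, AND mask (42/100) → |grid| = 420
step 2: project along x, AND mask (41/100) → |grid| = 166
step 3: project along z, AND mask (45/100) → |grid| = 81

81 voxels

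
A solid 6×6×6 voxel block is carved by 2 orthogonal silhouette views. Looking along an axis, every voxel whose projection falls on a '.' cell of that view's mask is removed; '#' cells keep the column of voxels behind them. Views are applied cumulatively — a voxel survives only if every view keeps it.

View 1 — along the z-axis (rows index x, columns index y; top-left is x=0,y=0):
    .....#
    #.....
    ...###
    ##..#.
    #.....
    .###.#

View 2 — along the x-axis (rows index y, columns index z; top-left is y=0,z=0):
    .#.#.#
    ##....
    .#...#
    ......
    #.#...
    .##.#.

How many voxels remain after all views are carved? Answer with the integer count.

28 voxels

full grid |V| = 216
[1] z-view keeps 13 columns → grid now 78
[2] x-view keeps 12 columns → grid now 28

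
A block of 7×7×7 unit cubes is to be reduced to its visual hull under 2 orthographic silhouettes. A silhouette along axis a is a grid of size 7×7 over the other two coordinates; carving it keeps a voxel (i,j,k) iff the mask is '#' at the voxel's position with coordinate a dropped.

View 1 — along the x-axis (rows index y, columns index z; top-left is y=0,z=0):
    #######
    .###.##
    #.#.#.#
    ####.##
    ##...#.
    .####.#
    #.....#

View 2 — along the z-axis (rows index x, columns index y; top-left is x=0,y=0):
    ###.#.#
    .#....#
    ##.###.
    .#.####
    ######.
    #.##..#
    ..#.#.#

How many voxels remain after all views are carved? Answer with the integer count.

133 voxels

full grid |V| = 343
[1] x-view keeps 32 columns → grid now 224
[2] z-view keeps 30 columns → grid now 133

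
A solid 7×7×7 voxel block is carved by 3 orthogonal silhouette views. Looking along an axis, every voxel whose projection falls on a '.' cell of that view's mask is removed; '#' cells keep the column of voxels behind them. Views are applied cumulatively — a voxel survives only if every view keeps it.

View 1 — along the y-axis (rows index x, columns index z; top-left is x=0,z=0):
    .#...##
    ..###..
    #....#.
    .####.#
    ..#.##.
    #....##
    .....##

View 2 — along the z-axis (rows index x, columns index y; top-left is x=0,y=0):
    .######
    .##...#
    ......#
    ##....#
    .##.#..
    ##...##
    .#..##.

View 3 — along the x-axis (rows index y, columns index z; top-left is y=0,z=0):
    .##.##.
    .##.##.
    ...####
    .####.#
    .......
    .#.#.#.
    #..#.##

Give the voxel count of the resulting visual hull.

before carving: 343 voxels (7×7×7)
V1 y: intersect with XZ mask (21 set) -- 147 left
V2 z: intersect with XY mask (23 set) -- 71 left
V3 x: intersect with YZ mask (24 set) -- 38 left

|visual hull| = 38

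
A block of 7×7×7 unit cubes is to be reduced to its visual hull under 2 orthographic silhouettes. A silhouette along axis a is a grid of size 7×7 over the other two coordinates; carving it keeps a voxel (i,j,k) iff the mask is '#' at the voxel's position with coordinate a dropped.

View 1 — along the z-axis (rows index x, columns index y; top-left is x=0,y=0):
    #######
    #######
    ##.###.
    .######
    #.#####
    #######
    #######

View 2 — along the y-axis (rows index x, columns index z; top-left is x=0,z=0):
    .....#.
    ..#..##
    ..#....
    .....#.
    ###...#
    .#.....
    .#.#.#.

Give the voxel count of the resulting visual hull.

before carving: 343 voxels (7×7×7)
after view 1 [z-axis, 45 of 49 cells solid] → remaining = 315
after view 2 [y-axis, 14 of 49 cells solid] → remaining = 91

voxel count = 91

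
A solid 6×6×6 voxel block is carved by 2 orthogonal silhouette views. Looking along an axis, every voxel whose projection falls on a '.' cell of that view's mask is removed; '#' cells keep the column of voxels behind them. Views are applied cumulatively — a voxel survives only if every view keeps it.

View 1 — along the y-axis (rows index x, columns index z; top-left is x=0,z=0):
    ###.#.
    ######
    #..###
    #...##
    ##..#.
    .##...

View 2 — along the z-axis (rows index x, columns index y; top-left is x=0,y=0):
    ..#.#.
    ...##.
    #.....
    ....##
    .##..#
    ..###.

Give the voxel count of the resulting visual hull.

initial block: 6^3 = 216
  1. axis=1 (XZ plane), |mask|=22  ⇒  voxels=132
  2. axis=2 (XY plane), |mask|=13  ⇒  voxels=45

voxel count = 45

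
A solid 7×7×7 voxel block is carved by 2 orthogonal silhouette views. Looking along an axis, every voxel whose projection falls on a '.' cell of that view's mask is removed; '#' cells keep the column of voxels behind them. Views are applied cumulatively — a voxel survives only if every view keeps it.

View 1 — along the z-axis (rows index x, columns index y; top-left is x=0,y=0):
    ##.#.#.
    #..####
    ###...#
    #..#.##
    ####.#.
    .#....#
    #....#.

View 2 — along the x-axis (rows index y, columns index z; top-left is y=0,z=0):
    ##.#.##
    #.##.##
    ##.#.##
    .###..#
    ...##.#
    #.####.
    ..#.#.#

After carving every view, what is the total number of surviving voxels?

full grid |V| = 343
carve view 1 (along z, XY-mask fill 26/49): 182 voxels remain
carve view 2 (along x, YZ-mask fill 30/49): 116 voxels remain

voxel count = 116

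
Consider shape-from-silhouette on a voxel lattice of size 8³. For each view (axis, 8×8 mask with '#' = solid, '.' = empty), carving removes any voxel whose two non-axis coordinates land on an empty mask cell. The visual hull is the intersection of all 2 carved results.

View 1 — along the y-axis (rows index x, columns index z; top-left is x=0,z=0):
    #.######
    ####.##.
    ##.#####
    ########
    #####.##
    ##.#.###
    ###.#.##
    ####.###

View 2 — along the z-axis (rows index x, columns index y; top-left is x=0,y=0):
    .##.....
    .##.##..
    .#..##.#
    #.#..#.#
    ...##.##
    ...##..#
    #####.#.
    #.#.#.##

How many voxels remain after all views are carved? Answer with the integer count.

start: 8×8×8 = 512 voxels
step 1: project along y, AND mask (54/64) → |grid| = 432
step 2: project along z, AND mask (32/64) → |grid| = 215

voxel count = 215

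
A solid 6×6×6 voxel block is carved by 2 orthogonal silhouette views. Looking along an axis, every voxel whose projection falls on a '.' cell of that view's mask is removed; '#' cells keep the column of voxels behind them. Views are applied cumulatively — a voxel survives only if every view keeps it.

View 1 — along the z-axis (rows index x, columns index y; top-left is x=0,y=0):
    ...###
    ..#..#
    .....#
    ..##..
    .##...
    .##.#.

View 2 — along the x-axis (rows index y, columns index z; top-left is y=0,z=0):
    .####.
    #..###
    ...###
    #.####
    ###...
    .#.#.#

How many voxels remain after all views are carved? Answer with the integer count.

before carving: 216 voxels (6×6×6)
carve view 1 (along z, XY-mask fill 13/36): 78 voxels remain
carve view 2 (along x, YZ-mask fill 22/36): 45 voxels remain

|visual hull| = 45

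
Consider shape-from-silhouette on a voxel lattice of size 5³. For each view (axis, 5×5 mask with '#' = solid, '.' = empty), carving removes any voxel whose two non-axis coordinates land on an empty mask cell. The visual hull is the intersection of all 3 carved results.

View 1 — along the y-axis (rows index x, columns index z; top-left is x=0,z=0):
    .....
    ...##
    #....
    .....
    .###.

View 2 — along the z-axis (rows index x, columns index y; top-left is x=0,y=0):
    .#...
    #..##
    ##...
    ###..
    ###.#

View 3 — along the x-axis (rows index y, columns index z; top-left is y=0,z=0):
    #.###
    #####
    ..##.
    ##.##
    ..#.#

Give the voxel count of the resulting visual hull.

remaining voxels: 15

full grid |V| = 125
  1. axis=1 (XZ plane), |mask|=6  ⇒  voxels=30
  2. axis=2 (XY plane), |mask|=13  ⇒  voxels=20
  3. axis=0 (YZ plane), |mask|=17  ⇒  voxels=15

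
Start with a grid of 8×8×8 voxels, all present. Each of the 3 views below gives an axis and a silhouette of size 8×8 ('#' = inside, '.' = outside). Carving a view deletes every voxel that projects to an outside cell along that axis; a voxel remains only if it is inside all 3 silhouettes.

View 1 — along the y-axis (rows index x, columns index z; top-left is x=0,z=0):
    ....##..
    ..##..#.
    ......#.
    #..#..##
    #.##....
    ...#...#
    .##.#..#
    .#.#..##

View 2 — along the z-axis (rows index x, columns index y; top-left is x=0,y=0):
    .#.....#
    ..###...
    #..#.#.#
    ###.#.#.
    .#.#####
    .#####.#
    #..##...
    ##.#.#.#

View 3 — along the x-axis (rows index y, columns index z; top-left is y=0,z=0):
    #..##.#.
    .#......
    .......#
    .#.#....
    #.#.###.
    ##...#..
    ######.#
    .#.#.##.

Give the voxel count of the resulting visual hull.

39 voxels

start: 8×8×8 = 512 voxels
[1] y-view keeps 23 columns → grid now 184
[2] z-view keeps 34 columns → grid now 99
[3] x-view keeps 27 columns → grid now 39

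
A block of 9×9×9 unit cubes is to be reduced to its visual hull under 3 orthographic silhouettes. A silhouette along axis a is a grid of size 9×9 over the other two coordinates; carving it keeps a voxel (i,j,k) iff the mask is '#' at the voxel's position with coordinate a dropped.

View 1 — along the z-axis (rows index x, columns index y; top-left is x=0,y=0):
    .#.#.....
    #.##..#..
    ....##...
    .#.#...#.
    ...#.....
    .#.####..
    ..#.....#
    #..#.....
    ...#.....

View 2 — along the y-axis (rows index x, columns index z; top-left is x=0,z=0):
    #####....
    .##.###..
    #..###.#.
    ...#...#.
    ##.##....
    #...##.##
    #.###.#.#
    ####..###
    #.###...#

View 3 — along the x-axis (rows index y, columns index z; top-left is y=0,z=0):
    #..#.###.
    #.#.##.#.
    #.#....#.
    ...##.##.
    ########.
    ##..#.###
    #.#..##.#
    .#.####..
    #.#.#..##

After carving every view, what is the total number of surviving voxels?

start: 9×9×9 = 729 voxels
[1] z-view keeps 22 columns → grid now 198
[2] y-view keeps 44 columns → grid now 106
[3] x-view keeps 46 columns → grid now 59

remaining voxels: 59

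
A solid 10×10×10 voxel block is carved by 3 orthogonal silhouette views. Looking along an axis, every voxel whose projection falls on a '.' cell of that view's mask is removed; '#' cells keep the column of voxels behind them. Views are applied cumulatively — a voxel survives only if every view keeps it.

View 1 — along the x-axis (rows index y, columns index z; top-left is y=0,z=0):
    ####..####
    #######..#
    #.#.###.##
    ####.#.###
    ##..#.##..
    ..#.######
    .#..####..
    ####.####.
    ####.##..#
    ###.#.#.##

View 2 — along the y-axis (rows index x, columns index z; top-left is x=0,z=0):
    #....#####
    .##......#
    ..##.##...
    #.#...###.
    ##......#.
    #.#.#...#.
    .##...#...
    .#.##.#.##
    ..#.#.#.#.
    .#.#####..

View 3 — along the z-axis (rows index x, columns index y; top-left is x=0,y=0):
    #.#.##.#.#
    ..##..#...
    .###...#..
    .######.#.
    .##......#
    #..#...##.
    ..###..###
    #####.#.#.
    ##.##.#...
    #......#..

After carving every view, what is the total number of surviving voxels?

remaining voxels: 152

full grid |V| = 1000
V1 x: intersect with YZ mask (70 set) -- 700 left
V2 y: intersect with XZ mask (44 set) -- 318 left
V3 z: intersect with XY mask (47 set) -- 152 left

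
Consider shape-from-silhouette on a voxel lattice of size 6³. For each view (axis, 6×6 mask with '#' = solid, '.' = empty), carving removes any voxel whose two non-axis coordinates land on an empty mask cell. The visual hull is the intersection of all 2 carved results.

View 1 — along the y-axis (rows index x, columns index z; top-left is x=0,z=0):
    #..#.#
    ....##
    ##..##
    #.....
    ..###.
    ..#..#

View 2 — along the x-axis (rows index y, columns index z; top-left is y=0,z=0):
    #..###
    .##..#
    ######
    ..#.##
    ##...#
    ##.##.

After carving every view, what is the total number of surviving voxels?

remaining voxels: 60

initial block: 6^3 = 216
after view 1 [y-axis, 15 of 36 cells solid] → remaining = 90
after view 2 [x-axis, 23 of 36 cells solid] → remaining = 60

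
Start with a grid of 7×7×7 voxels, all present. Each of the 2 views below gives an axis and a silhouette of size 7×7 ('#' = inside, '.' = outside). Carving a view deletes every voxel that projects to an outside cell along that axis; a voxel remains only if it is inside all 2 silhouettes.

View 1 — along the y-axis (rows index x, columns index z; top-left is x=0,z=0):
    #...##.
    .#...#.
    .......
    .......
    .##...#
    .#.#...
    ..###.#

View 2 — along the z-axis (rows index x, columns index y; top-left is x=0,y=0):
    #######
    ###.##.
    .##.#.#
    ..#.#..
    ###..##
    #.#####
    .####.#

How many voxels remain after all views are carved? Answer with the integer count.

initial block: 7^3 = 343
carve view 1 (along y, XZ-mask fill 14/49): 98 voxels remain
carve view 2 (along z, XY-mask fill 34/49): 78 voxels remain

voxel count = 78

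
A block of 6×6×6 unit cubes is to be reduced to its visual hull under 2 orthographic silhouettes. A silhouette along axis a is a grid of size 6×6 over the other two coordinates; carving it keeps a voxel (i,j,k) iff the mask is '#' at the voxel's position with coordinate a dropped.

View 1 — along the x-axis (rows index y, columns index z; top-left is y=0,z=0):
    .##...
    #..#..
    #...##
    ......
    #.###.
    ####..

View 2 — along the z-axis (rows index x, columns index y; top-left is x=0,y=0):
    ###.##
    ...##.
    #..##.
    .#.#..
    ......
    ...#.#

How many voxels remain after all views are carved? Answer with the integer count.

initial block: 6^3 = 216
[1] x-view keeps 15 columns → grid now 90
[2] z-view keeps 14 columns → grid now 31

remaining voxels: 31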